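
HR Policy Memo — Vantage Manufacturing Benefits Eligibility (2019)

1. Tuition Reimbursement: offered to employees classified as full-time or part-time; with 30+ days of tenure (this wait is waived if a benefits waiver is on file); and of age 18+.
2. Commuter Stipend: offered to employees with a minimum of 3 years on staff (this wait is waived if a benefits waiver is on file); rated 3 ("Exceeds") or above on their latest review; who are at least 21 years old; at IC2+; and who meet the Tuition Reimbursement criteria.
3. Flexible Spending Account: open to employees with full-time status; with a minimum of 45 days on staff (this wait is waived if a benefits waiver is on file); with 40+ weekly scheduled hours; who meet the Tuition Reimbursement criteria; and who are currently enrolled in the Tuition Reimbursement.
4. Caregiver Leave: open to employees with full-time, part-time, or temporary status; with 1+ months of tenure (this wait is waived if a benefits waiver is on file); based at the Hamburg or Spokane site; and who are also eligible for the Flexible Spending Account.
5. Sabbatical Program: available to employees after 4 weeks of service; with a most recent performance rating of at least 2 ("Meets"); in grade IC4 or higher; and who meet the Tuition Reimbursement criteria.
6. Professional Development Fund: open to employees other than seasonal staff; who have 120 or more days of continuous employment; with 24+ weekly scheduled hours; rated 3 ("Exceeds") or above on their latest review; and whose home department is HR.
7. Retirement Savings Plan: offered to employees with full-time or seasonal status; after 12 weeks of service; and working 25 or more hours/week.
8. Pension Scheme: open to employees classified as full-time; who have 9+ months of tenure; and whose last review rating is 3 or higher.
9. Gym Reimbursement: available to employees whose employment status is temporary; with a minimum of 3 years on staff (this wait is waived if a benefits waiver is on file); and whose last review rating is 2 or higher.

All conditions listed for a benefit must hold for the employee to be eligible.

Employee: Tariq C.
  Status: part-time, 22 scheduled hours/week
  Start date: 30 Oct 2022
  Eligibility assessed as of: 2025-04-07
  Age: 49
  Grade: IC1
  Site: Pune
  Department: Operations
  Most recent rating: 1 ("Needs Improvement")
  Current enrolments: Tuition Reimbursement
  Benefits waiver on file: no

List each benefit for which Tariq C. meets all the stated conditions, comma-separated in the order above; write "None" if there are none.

Service from 30 Oct 2022 to 2025-04-07: 890 days.
Tuition Reimbursement — status part-time ✓; no waiver, service 890 days ≥ 30 days ✓; age 49 ≥ 18 ✓ → eligible.
Commuter Stipend — no waiver, service 890 days < 3 years (≈1095 days) ✗ → not eligible.
Flexible Spending Account — status part-time ✗ (requires full-time) → not eligible.
Caregiver Leave — status part-time ✓; no waiver, service 890 days ≥ 1 month (≈30 days) ✓; site Pune ✗ (not Hamburg or Spokane) → not eligible.
Sabbatical Program — service 890 days ≥ 4 weeks (≈28 days) ✓; rating 1 < 2 ✗ → not eligible.
Professional Development Fund — status part-time ✓ (not excluded); service 890 days ≥ 120 days ✓; 22 hrs/wk < 24 ✗ → not eligible.
Retirement Savings Plan — status part-time ✗ (requires full-time or seasonal) → not eligible.
Pension Scheme — status part-time ✗ (requires full-time) → not eligible.
Gym Reimbursement — status part-time ✗ (requires temporary) → not eligible.

Tuition Reimbursement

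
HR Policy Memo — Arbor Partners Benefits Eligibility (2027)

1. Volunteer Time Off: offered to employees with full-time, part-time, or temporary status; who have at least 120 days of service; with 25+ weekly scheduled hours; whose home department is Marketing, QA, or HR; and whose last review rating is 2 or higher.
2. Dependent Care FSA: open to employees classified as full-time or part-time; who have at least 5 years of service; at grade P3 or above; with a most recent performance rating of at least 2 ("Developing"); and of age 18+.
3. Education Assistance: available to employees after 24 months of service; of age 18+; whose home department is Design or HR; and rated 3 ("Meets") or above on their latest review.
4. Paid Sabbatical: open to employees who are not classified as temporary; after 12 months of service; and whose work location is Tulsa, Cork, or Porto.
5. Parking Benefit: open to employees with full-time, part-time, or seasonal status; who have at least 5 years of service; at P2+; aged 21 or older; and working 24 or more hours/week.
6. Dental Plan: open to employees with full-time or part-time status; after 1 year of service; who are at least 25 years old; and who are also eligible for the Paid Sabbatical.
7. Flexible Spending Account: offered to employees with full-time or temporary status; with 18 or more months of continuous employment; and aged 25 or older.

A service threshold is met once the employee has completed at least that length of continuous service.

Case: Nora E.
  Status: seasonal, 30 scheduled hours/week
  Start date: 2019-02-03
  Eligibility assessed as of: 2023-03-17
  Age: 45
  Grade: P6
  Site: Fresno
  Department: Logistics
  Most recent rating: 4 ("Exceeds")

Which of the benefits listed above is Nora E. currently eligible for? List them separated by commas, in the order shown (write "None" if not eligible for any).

Service from 2019-02-03 to 2023-03-17: 1503 days.
Volunteer Time Off — status seasonal ✗ (requires full-time, part-time, or temporary) → not eligible.
Dependent Care FSA — status seasonal ✗ (requires full-time or part-time) → not eligible.
Education Assistance — service 1503 days ≥ 24 months (≈720 days) ✓; age 45 ≥ 18 ✓; dept Logistics ✗ → not eligible.
Paid Sabbatical — status seasonal ✓ (not excluded); service 1503 days ≥ 12 months (≈360 days) ✓; site Fresno ✗ (not Tulsa, Cork, or Porto) → not eligible.
Parking Benefit — status seasonal ✓; service 1503 days < 5 years (≈1825 days) ✗ → not eligible.
Dental Plan — status seasonal ✗ (requires full-time or part-time) → not eligible.
Flexible Spending Account — status seasonal ✗ (requires full-time or temporary) → not eligible.

None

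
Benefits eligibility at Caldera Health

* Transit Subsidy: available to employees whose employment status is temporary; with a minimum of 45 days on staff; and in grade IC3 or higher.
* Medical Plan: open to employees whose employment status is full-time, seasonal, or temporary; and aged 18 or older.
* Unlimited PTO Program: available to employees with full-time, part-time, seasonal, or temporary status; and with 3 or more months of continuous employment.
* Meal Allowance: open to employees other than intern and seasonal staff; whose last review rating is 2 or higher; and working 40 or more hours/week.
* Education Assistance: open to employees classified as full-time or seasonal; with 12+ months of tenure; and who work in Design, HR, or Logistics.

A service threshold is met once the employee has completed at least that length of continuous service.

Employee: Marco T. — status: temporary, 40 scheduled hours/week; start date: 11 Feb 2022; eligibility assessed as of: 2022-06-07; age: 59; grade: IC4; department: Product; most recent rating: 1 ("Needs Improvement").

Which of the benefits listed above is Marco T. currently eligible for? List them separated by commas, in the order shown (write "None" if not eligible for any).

Service from 11 Feb 2022 to 2022-06-07: 116 days.
Transit Subsidy — status temporary ✓; service 116 days ≥ 45 days ✓; grade IC4 ≥ IC3 ✓ → eligible.
Medical Plan — status temporary ✓; age 59 ≥ 18 ✓ → eligible.
Unlimited PTO Program — status temporary ✓; service 116 days ≥ 3 months (≈90 days) ✓ → eligible.
Meal Allowance — status temporary ✓ (not excluded); rating 1 < 2 ✗ → not eligible.
Education Assistance — status temporary ✗ (requires full-time or seasonal) → not eligible.

Transit Subsidy, Medical Plan, Unlimited PTO Program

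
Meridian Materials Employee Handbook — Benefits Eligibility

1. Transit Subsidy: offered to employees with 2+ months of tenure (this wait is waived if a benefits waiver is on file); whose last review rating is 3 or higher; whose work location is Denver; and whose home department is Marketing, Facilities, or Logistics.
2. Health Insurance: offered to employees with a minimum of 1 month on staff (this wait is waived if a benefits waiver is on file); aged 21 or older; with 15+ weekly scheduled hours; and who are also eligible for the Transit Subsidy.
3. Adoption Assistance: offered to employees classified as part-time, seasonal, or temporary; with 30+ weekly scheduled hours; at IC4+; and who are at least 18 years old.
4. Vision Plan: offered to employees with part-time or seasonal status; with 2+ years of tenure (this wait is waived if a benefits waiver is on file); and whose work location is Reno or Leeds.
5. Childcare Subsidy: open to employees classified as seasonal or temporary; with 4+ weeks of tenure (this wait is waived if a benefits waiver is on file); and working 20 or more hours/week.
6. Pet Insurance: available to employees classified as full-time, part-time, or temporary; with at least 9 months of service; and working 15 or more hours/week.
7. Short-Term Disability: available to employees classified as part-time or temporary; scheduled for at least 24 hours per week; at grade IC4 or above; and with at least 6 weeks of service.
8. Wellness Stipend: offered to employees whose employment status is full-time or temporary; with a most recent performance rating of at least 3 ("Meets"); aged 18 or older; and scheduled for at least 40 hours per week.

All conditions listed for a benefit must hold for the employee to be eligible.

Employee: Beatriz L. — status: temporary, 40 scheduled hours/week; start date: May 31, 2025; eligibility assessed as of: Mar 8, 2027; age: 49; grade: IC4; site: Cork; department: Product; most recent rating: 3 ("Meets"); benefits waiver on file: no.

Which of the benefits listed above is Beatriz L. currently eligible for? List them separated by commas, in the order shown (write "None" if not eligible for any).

Adoption Assistance, Childcare Subsidy, Pet Insurance, Short-Term Disability, Wellness Stipend

Service from May 31, 2025 to Mar 8, 2027: 646 days.
Transit Subsidy — no waiver, service 646 days ≥ 2 months (≈60 days) ✓; rating 3 ≥ 3 ✓; site Cork ✗ (not Denver) → not eligible.
Health Insurance — no waiver, service 646 days ≥ 1 month (≈30 days) ✓; age 49 ≥ 21 ✓; 40 hrs/wk ≥ 15 ✓; not eligible for Transit Subsidy ✗ → not eligible.
Adoption Assistance — status temporary ✓; 40 hrs/wk ≥ 30 ✓; grade IC4 ≥ IC4 ✓; age 49 ≥ 18 ✓ → eligible.
Vision Plan — status temporary ✗ (requires part-time or seasonal) → not eligible.
Childcare Subsidy — status temporary ✓; no waiver, service 646 days ≥ 4 weeks (≈28 days) ✓; 40 hrs/wk ≥ 20 ✓ → eligible.
Pet Insurance — status temporary ✓; service 646 days ≥ 9 months (≈270 days) ✓; 40 hrs/wk ≥ 15 ✓ → eligible.
Short-Term Disability — status temporary ✓; 40 hrs/wk ≥ 24 ✓; grade IC4 ≥ IC4 ✓; service 646 days ≥ 6 weeks (≈42 days) ✓ → eligible.
Wellness Stipend — status temporary ✓; rating 3 ≥ 3 ✓; age 49 ≥ 18 ✓; 40 hrs/wk ≥ 40 ✓ → eligible.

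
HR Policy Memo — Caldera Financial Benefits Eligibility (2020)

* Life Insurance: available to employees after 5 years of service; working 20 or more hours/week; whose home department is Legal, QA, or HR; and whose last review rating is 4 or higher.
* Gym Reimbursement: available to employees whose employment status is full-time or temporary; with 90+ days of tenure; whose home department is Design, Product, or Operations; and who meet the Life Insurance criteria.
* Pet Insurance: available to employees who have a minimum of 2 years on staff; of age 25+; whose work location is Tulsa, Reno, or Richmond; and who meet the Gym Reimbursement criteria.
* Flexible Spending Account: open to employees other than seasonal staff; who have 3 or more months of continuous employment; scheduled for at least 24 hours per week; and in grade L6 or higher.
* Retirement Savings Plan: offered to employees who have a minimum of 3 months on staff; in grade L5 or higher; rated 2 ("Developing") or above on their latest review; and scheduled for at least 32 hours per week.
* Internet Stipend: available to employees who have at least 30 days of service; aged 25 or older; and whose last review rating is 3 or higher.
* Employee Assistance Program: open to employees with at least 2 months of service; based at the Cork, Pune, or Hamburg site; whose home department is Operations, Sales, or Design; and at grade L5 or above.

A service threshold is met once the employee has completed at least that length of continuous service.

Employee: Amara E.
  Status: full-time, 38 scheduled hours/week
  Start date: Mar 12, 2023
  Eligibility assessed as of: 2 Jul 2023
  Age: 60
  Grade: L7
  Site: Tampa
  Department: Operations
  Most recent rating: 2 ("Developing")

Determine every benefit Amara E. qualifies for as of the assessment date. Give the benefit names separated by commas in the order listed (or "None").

Flexible Spending Account, Retirement Savings Plan

Service from Mar 12, 2023 to 2 Jul 2023: 112 days.
Life Insurance — service 112 days < 5 years (≈1825 days) ✗ → not eligible.
Gym Reimbursement — status full-time ✓; service 112 days ≥ 90 days ✓; dept Operations ✓; not eligible for Life Insurance ✗ → not eligible.
Pet Insurance — service 112 days < 2 years (≈730 days) ✗ → not eligible.
Flexible Spending Account — status full-time ✓ (not excluded); service 112 days ≥ 3 months (≈90 days) ✓; 38 hrs/wk ≥ 24 ✓; grade L7 ≥ L6 ✓ → eligible.
Retirement Savings Plan — service 112 days ≥ 3 months (≈90 days) ✓; grade L7 ≥ L5 ✓; rating 2 ≥ 2 ✓; 38 hrs/wk ≥ 32 ✓ → eligible.
Internet Stipend — service 112 days ≥ 30 days ✓; age 60 ≥ 25 ✓; rating 2 < 3 ✗ → not eligible.
Employee Assistance Program — service 112 days ≥ 2 months (≈60 days) ✓; site Tampa ✗ (not Cork, Pune, or Hamburg) → not eligible.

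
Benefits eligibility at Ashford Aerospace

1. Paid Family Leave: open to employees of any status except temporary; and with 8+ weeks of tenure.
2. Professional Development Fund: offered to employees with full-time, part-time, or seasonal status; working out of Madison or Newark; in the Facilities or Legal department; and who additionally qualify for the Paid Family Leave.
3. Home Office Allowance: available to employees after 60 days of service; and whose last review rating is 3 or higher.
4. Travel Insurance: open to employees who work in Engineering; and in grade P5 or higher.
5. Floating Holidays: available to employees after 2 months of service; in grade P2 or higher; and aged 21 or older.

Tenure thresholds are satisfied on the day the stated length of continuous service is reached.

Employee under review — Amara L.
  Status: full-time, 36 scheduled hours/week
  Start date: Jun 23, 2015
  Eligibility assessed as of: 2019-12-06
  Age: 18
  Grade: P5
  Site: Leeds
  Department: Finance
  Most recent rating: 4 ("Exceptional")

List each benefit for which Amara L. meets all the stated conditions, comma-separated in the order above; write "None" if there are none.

Service from Jun 23, 2015 to 2019-12-06: 1627 days.
Paid Family Leave — status full-time ✓ (not excluded); service 1627 days ≥ 8 weeks (≈56 days) ✓ → eligible.
Professional Development Fund — status full-time ✓; site Leeds ✗ (not Madison or Newark) → not eligible.
Home Office Allowance — service 1627 days ≥ 60 days ✓; rating 4 ≥ 3 ✓ → eligible.
Travel Insurance — dept Finance ✗ → not eligible.
Floating Holidays — service 1627 days ≥ 2 months (≈60 days) ✓; grade P5 ≥ P2 ✓; age 18 < 21 ✗ → not eligible.

Paid Family Leave, Home Office Allowance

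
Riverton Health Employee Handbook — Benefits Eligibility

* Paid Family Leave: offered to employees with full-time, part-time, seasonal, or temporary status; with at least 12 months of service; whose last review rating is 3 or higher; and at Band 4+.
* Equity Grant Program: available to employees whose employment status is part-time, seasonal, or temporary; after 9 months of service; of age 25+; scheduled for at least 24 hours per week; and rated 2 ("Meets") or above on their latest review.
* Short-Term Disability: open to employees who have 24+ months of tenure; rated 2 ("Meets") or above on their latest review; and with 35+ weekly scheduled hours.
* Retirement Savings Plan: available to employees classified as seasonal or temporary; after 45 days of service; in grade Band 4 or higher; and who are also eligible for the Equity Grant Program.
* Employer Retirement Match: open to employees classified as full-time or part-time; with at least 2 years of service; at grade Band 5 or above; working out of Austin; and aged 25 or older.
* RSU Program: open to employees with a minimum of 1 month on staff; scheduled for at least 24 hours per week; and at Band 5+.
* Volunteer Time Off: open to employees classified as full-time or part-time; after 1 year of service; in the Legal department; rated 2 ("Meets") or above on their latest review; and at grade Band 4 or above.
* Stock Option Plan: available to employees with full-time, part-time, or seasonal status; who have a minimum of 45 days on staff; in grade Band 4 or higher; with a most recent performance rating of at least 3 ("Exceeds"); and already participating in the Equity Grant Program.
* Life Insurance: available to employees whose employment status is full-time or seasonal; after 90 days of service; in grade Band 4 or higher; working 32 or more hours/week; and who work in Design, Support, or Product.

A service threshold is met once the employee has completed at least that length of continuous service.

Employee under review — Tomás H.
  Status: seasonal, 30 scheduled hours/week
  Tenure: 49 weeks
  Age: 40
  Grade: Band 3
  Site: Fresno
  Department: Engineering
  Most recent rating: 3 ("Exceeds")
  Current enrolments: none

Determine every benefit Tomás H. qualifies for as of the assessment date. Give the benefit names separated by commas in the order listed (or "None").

Paid Family Leave — status seasonal ✓; service 49 weeks < 12 months (≈360 days) ✗ → not eligible.
Equity Grant Program — status seasonal ✓; service 49 weeks ≥ 9 months (≈270 days) ✓; age 40 ≥ 25 ✓; 30 hrs/wk ≥ 24 ✓; rating 3 ≥ 2 ✓ → eligible.
Short-Term Disability — service 49 weeks < 24 months (≈720 days) ✗ → not eligible.
Retirement Savings Plan — status seasonal ✓; service 49 weeks ≥ 45 days ✓; grade Band 3 < Band 4 ✗ → not eligible.
Employer Retirement Match — status seasonal ✗ (requires full-time or part-time) → not eligible.
RSU Program — service 49 weeks ≥ 1 month (≈30 days) ✓; 30 hrs/wk ≥ 24 ✓; grade Band 3 < Band 5 ✗ → not eligible.
Volunteer Time Off — status seasonal ✗ (requires full-time or part-time) → not eligible.
Stock Option Plan — status seasonal ✓; service 49 weeks ≥ 45 days ✓; grade Band 3 < Band 4 ✗ → not eligible.
Life Insurance — status seasonal ✓; service 49 weeks ≥ 90 days ✓; grade Band 3 < Band 4 ✗ → not eligible.

Equity Grant Program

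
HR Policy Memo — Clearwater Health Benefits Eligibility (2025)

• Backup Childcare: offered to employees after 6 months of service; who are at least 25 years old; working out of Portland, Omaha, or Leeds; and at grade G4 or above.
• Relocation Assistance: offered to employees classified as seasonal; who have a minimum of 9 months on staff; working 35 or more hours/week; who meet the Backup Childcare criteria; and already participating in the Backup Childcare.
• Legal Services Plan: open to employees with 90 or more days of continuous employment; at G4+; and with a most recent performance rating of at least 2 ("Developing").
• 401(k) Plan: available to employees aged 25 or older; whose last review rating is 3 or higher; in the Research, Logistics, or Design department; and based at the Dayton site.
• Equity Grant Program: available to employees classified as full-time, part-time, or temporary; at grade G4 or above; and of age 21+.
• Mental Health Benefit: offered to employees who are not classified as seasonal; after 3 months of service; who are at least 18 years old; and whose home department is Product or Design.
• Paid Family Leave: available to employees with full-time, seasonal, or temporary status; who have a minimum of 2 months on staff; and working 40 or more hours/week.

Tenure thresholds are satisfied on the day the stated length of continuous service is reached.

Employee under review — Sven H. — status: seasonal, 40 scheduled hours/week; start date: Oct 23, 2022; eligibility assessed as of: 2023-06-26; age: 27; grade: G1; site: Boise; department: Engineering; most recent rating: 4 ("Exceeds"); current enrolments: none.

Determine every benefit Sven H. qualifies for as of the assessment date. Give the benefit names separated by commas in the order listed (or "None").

Service from Oct 23, 2022 to 2023-06-26: 246 days.
Backup Childcare — service 246 days ≥ 6 months (≈180 days) ✓; age 27 ≥ 25 ✓; site Boise ✗ (not Portland, Omaha, or Leeds) → not eligible.
Relocation Assistance — status seasonal ✓; service 246 days < 9 months (≈270 days) ✗ → not eligible.
Legal Services Plan — service 246 days ≥ 90 days ✓; grade G1 < G4 ✗ → not eligible.
401(k) Plan — age 27 ≥ 25 ✓; rating 4 ≥ 3 ✓; dept Engineering ✗ → not eligible.
Equity Grant Program — status seasonal ✗ (requires full-time, part-time, or temporary) → not eligible.
Mental Health Benefit — status seasonal ✗ (excluded) → not eligible.
Paid Family Leave — status seasonal ✓; service 246 days ≥ 2 months (≈60 days) ✓; 40 hrs/wk ≥ 40 ✓ → eligible.

Paid Family Leave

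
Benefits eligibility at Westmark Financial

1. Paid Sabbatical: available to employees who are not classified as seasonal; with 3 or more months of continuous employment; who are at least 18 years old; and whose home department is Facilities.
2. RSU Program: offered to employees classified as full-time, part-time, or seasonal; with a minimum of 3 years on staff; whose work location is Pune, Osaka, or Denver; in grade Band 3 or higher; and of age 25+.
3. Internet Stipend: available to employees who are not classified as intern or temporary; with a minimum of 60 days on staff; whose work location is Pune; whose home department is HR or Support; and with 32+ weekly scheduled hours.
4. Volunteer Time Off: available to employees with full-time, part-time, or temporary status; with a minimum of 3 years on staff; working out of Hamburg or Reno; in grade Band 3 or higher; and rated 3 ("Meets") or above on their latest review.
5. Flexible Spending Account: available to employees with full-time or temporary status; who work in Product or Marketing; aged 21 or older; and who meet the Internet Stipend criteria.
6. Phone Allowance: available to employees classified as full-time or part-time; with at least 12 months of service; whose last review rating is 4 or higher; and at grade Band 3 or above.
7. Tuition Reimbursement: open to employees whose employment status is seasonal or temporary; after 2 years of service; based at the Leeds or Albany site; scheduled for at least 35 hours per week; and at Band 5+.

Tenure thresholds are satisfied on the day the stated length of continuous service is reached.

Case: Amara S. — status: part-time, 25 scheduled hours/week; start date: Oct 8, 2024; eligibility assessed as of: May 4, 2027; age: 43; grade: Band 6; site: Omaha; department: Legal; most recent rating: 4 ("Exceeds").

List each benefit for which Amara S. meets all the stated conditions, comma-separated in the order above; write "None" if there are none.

Service from Oct 8, 2024 to May 4, 2027: 938 days.
Paid Sabbatical — status part-time ✓ (not excluded); service 938 days ≥ 3 months (≈90 days) ✓; age 43 ≥ 18 ✓; dept Legal ✗ → not eligible.
RSU Program — status part-time ✓; service 938 days < 3 years (≈1095 days) ✗ → not eligible.
Internet Stipend — status part-time ✓ (not excluded); service 938 days ≥ 60 days ✓; site Omaha ✗ (not Pune) → not eligible.
Volunteer Time Off — status part-time ✓; service 938 days < 3 years (≈1095 days) ✗ → not eligible.
Flexible Spending Account — status part-time ✗ (requires full-time or temporary) → not eligible.
Phone Allowance — status part-time ✓; service 938 days ≥ 12 months (≈360 days) ✓; rating 4 ≥ 4 ✓; grade Band 6 ≥ Band 3 ✓ → eligible.
Tuition Reimbursement — status part-time ✗ (requires seasonal or temporary) → not eligible.

Phone Allowance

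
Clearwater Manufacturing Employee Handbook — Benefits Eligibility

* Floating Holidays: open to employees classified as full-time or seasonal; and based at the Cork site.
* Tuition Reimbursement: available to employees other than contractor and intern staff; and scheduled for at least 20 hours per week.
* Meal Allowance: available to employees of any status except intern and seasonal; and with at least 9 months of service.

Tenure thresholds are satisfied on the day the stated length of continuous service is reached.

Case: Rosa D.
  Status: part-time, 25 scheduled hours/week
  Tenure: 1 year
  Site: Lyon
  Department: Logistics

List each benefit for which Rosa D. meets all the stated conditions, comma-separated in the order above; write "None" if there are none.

Tuition Reimbursement, Meal Allowance

Floating Holidays — status part-time ✗ (requires full-time or seasonal) → not eligible.
Tuition Reimbursement — status part-time ✓ (not excluded); 25 hrs/wk ≥ 20 ✓ → eligible.
Meal Allowance — status part-time ✓ (not excluded); service 1 year ≥ 9 months (≈270 days) ✓ → eligible.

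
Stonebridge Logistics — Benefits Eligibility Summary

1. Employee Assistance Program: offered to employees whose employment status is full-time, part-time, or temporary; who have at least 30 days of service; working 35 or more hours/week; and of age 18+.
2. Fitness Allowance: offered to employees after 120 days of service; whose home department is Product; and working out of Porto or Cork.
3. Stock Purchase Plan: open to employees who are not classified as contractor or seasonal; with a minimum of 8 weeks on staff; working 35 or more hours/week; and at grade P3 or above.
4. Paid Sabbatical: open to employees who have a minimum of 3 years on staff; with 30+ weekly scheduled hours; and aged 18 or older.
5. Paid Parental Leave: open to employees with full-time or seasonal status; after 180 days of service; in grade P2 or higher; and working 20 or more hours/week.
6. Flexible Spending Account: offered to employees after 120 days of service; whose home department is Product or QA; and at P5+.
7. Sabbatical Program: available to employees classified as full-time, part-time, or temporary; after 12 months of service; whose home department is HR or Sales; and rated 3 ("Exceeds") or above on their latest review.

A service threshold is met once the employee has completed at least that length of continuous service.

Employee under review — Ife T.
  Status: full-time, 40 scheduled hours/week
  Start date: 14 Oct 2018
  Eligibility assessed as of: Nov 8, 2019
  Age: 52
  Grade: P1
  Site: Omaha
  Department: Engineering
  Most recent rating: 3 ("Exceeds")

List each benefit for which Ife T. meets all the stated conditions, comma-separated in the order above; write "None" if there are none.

Service from 14 Oct 2018 to Nov 8, 2019: 390 days.
Employee Assistance Program — status full-time ✓; service 390 days ≥ 30 days ✓; 40 hrs/wk ≥ 35 ✓; age 52 ≥ 18 ✓ → eligible.
Fitness Allowance — service 390 days ≥ 120 days ✓; dept Engineering ✗ → not eligible.
Stock Purchase Plan — status full-time ✓ (not excluded); service 390 days ≥ 8 weeks (≈56 days) ✓; 40 hrs/wk ≥ 35 ✓; grade P1 < P3 ✗ → not eligible.
Paid Sabbatical — service 390 days < 3 years (≈1095 days) ✗ → not eligible.
Paid Parental Leave — status full-time ✓; service 390 days ≥ 180 days ✓; grade P1 < P2 ✗ → not eligible.
Flexible Spending Account — service 390 days ≥ 120 days ✓; dept Engineering ✗ → not eligible.
Sabbatical Program — status full-time ✓; service 390 days ≥ 12 months (≈360 days) ✓; dept Engineering ✗ → not eligible.

Employee Assistance Program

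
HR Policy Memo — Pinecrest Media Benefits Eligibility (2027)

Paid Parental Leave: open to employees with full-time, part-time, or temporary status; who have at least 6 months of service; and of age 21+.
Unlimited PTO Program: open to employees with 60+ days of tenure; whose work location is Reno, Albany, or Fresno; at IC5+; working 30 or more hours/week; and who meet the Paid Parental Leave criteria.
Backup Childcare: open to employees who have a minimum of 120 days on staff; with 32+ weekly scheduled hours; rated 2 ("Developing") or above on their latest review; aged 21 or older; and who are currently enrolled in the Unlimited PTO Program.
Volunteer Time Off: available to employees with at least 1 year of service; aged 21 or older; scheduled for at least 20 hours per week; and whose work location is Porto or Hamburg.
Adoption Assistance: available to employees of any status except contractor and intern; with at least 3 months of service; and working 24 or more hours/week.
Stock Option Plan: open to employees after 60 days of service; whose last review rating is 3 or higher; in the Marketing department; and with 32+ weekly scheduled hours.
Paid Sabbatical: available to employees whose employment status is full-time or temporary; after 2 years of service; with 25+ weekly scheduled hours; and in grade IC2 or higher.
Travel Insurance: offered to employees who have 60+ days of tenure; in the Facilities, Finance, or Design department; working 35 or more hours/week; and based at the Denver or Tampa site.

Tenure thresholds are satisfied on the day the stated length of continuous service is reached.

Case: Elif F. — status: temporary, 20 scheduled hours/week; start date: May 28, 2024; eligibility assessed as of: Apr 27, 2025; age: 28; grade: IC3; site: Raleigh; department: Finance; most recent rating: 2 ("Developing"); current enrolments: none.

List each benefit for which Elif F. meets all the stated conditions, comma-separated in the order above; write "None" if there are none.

Service from May 28, 2024 to Apr 27, 2025: 334 days.
Paid Parental Leave — status temporary ✓; service 334 days ≥ 6 months (≈180 days) ✓; age 28 ≥ 21 ✓ → eligible.
Unlimited PTO Program — service 334 days ≥ 60 days ✓; site Raleigh ✗ (not Reno, Albany, or Fresno) → not eligible.
Backup Childcare — service 334 days ≥ 120 days ✓; 20 hrs/wk < 32 ✗ → not eligible.
Volunteer Time Off — service 334 days < 1 year (≈365 days) ✗ → not eligible.
Adoption Assistance — status temporary ✓ (not excluded); service 334 days ≥ 3 months (≈90 days) ✓; 20 hrs/wk < 24 ✗ → not eligible.
Stock Option Plan — service 334 days ≥ 60 days ✓; rating 2 < 3 ✗ → not eligible.
Paid Sabbatical — status temporary ✓; service 334 days < 2 years (≈730 days) ✗ → not eligible.
Travel Insurance — service 334 days ≥ 60 days ✓; dept Finance ✓; 20 hrs/wk < 35 ✗ → not eligible.

Paid Parental Leave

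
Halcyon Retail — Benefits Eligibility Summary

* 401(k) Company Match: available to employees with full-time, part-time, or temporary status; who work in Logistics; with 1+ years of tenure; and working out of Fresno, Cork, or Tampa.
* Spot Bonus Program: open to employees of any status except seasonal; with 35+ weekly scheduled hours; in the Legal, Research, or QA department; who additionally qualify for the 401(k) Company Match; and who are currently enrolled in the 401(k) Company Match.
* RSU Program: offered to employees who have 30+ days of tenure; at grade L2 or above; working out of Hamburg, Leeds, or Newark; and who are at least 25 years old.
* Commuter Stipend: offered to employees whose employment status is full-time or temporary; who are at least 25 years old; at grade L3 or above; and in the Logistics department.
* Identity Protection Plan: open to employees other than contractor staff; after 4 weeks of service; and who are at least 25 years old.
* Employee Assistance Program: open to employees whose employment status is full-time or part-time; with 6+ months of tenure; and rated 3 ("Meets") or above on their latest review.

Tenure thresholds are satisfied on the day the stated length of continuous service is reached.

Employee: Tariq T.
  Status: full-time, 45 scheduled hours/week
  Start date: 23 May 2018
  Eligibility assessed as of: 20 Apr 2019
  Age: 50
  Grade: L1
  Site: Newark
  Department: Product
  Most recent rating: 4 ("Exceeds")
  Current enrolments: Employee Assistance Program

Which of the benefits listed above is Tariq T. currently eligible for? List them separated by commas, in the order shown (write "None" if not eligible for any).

Identity Protection Plan, Employee Assistance Program

Service from 23 May 2018 to 20 Apr 2019: 332 days.
401(k) Company Match — status full-time ✓; dept Product ✗ → not eligible.
Spot Bonus Program — status full-time ✓ (not excluded); 45 hrs/wk ≥ 35 ✓; dept Product ✗ → not eligible.
RSU Program — service 332 days ≥ 30 days ✓; grade L1 < L2 ✗ → not eligible.
Commuter Stipend — status full-time ✓; age 50 ≥ 25 ✓; grade L1 < L3 ✗ → not eligible.
Identity Protection Plan — status full-time ✓ (not excluded); service 332 days ≥ 4 weeks (≈28 days) ✓; age 50 ≥ 25 ✓ → eligible.
Employee Assistance Program — status full-time ✓; service 332 days ≥ 6 months (≈180 days) ✓; rating 4 ≥ 3 ✓ → eligible.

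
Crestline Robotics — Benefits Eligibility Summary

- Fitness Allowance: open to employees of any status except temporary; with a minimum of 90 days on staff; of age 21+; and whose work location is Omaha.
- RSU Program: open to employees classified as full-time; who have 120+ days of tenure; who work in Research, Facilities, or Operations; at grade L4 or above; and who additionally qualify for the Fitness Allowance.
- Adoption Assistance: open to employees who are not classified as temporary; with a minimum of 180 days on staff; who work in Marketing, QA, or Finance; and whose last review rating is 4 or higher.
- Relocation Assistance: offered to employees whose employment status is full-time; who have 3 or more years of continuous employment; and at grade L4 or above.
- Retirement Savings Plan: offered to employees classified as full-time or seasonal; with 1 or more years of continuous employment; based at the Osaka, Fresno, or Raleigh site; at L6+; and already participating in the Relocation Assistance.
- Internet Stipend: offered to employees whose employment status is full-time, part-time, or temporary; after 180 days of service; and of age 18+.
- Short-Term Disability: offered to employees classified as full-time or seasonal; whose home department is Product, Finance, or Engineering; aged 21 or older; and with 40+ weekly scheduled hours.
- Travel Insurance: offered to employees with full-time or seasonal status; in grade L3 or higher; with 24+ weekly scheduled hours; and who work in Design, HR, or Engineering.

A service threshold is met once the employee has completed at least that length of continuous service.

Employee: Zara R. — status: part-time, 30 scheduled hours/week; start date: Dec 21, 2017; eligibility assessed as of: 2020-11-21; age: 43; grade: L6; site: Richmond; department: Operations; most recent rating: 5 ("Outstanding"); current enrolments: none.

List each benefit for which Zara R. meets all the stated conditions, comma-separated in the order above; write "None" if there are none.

Service from Dec 21, 2017 to 2020-11-21: 1066 days.
Fitness Allowance — status part-time ✓ (not excluded); service 1066 days ≥ 90 days ✓; age 43 ≥ 21 ✓; site Richmond ✗ (not Omaha) → not eligible.
RSU Program — status part-time ✗ (requires full-time) → not eligible.
Adoption Assistance — status part-time ✓ (not excluded); service 1066 days ≥ 180 days ✓; dept Operations ✗ → not eligible.
Relocation Assistance — status part-time ✗ (requires full-time) → not eligible.
Retirement Savings Plan — status part-time ✗ (requires full-time or seasonal) → not eligible.
Internet Stipend — status part-time ✓; service 1066 days ≥ 180 days ✓; age 43 ≥ 18 ✓ → eligible.
Short-Term Disability — status part-time ✗ (requires full-time or seasonal) → not eligible.
Travel Insurance — status part-time ✗ (requires full-time or seasonal) → not eligible.

Internet Stipend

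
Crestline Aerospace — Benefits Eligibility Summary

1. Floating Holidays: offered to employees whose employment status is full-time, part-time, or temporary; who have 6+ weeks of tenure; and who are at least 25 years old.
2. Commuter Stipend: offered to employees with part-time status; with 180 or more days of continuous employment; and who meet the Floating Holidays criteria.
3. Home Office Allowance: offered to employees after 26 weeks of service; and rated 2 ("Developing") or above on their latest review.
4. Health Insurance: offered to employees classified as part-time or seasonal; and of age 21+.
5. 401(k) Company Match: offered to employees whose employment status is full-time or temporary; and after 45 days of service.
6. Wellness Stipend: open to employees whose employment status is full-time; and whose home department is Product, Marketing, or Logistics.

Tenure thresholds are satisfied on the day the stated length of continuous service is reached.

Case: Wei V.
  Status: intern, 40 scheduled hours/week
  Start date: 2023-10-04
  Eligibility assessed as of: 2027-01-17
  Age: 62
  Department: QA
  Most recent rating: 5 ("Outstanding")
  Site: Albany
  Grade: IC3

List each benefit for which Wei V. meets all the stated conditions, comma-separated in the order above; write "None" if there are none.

Home Office Allowance

Service from 2023-10-04 to 2027-01-17: 1201 days.
Floating Holidays — status intern ✗ (requires full-time, part-time, or temporary) → not eligible.
Commuter Stipend — status intern ✗ (requires part-time) → not eligible.
Home Office Allowance — service 1201 days ≥ 26 weeks (≈182 days) ✓; rating 5 ≥ 2 ✓ → eligible.
Health Insurance — status intern ✗ (requires part-time or seasonal) → not eligible.
401(k) Company Match — status intern ✗ (requires full-time or temporary) → not eligible.
Wellness Stipend — status intern ✗ (requires full-time) → not eligible.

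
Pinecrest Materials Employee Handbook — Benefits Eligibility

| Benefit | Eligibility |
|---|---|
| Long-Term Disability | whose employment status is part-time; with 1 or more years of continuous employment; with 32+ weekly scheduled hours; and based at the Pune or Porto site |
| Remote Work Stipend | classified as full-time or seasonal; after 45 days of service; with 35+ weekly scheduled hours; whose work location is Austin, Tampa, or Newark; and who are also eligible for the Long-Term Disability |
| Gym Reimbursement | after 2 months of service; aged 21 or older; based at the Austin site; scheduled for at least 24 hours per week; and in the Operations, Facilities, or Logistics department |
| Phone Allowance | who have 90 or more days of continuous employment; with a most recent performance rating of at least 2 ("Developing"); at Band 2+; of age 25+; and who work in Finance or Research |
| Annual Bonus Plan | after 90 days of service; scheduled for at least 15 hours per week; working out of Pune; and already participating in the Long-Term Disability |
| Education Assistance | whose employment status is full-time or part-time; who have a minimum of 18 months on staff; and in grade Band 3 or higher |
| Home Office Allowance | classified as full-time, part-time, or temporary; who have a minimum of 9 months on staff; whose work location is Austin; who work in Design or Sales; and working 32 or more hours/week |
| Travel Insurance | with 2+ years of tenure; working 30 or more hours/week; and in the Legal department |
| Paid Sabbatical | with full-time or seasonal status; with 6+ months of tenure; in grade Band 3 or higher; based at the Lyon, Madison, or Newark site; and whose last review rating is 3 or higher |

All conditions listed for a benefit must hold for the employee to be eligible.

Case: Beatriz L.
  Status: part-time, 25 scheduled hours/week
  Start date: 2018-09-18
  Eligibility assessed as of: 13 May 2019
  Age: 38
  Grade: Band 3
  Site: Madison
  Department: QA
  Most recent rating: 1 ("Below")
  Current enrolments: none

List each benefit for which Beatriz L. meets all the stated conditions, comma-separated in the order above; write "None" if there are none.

Service from 2018-09-18 to 13 May 2019: 237 days.
Long-Term Disability — status part-time ✓; service 237 days < 1 year (≈365 days) ✗ → not eligible.
Remote Work Stipend — status part-time ✗ (requires full-time or seasonal) → not eligible.
Gym Reimbursement — service 237 days ≥ 2 months (≈60 days) ✓; age 38 ≥ 21 ✓; site Madison ✗ (not Austin) → not eligible.
Phone Allowance — service 237 days ≥ 90 days ✓; rating 1 < 2 ✗ → not eligible.
Annual Bonus Plan — service 237 days ≥ 90 days ✓; 25 hrs/wk ≥ 15 ✓; site Madison ✗ (not Pune) → not eligible.
Education Assistance — status part-time ✓; service 237 days < 18 months (≈540 days) ✗ → not eligible.
Home Office Allowance — status part-time ✓; service 237 days < 9 months (≈270 days) ✗ → not eligible.
Travel Insurance — service 237 days < 2 years (≈730 days) ✗ → not eligible.
Paid Sabbatical — status part-time ✗ (requires full-time or seasonal) → not eligible.

None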